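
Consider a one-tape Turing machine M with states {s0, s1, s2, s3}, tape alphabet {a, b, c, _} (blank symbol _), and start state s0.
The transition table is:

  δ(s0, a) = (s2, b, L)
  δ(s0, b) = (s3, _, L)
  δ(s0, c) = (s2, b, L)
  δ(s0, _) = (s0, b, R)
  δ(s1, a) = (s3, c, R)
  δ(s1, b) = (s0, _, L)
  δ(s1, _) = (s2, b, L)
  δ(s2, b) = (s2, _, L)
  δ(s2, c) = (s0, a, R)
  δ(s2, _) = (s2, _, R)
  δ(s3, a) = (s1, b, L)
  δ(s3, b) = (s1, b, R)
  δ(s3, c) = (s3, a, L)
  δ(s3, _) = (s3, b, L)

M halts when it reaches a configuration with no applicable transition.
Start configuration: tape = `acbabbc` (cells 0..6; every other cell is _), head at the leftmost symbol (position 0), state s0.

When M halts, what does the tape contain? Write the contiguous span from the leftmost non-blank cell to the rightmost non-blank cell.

s0 | _[a]cbabbc   read a → write b, move L, go to s2
s2 | [_]bcbabbc   read _ → write _, move R, go to s2
s2 | _[b]cbabbc   read b → write _, move L, go to s2
s2 | [_]_cbabbc   read _ → write _, move R, go to s2
s2 | _[_]cbabbc   read _ → write _, move R, go to s2
s2 | __[c]babbc   read c → write a, move R, go to s0
s0 | __a[b]abbc   read b → write _, move L, go to s3
s3 | __[a]_abbc   read a → write b, move L, go to s1
s1 | _[_]b_abbc   read _ → write b, move L, go to s2
s2 | [_]bb_abbc   read _ → write _, move R, go to s2
s2 | _[b]b_abbc   read b → write _, move L, go to s2
s2 | [_]_b_abbc   read _ → write _, move R, go to s2
s2 | _[_]b_abbc   read _ → write _, move R, go to s2
s2 | __[b]_abbc   read b → write _, move L, go to s2
s2 | _[_]__abbc   read _ → write _, move R, go to s2
s2 | __[_]_abbc   read _ → write _, move R, go to s2
s2 | ___[_]abbc   read _ → write _, move R, go to s2
s2 | ____[a]bbc
The non-blank tape span at halt is abbc.

abbc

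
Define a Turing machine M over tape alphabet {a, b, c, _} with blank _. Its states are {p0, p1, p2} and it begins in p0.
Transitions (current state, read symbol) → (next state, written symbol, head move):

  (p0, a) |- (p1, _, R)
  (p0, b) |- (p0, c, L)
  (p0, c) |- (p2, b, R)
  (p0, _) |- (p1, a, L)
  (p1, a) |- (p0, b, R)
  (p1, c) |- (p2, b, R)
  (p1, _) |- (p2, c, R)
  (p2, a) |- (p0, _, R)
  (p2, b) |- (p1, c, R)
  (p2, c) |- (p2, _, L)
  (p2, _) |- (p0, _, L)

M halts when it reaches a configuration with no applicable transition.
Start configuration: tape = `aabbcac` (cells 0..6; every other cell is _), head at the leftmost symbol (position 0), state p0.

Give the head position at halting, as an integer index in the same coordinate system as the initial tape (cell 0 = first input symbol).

4

p0 | _[a]abbcac_   read a → write _, move R, go to p1
p1 | __[a]bbcac_   read a → write b, move R, go to p0
p0 | __b[b]bcac_   read b → write c, move L, go to p0
p0 | __[b]cbcac_   read b → write c, move L, go to p0
p0 | _[_]ccbcac_   read _ → write a, move L, go to p1
p1 | [_]accbcac_   read _ → write c, move R, go to p2
p2 | c[a]ccbcac_   read a → write _, move R, go to p0
p0 | c_[c]cbcac_   read c → write b, move R, go to p2
p2 | c_b[c]bcac_   read c → write _, move L, go to p2
p2 | c_[b]_bcac_   read b → write c, move R, go to p1
p1 | c_c[_]bcac_   read _ → write c, move R, go to p2
p2 | c_cc[b]cac_   read b → write c, move R, go to p1
p1 | c_ccc[c]ac_   read c → write b, move R, go to p2
p2 | c_cccb[a]c_   read a → write _, move R, go to p0
p0 | c_cccb_[c]_   read c → write b, move R, go to p2
p2 | c_cccb_b[_]   read _ → write _, move L, go to p0
p0 | c_cccb_[b]_   read b → write c, move L, go to p0
p0 | c_cccb[_]c_   read _ → write a, move L, go to p1
p1 | c_ccc[b]ac_
At halt the head is at cell 4.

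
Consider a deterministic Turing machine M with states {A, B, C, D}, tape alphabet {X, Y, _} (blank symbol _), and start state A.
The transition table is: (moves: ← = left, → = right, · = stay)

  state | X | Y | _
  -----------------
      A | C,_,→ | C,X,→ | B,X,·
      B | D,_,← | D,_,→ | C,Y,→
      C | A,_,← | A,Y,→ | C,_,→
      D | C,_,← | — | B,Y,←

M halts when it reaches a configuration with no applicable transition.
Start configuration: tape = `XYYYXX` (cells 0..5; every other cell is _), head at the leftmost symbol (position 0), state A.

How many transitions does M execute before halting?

A | [X]YYYXX   read X → write _, move →, go to C
C | _[Y]YYXX   read Y → write Y, move →, go to A
A | _Y[Y]YXX   read Y → write X, move →, go to C
C | _YX[Y]XX   read Y → write Y, move →, go to A
A | _YXY[X]X   read X → write _, move →, go to C
C | _YXY_[X]   read X → write _, move ←, go to A
A | _YXY[_]_   read _ → write X, move ·, go to B
B | _YXY[X]_   read X → write _, move ←, go to D
D | _YX[Y]__
M halts after 8 transitions.

8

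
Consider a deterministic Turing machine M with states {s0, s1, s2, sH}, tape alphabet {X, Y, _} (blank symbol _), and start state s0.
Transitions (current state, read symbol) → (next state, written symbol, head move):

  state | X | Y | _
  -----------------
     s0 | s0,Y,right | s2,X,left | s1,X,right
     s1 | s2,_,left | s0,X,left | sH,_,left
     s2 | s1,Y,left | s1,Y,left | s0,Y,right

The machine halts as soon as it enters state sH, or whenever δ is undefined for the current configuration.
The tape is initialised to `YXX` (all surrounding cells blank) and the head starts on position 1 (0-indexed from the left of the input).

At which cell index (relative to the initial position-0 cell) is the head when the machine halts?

3

state=s0 head=1 tape=Y[X]X__   (s0,X)→(s0,Y,right)
state=s0 head=2 tape=YY[X]__   (s0,X)→(s0,Y,right)
state=s0 head=3 tape=YYY[_]_   (s0,_)→(s1,X,right)
state=s1 head=4 tape=YYYX[_]   (s1,_)→(sH,_,left)
state=sH head=3 tape=YYY[X]_
At halt the head is at cell 3.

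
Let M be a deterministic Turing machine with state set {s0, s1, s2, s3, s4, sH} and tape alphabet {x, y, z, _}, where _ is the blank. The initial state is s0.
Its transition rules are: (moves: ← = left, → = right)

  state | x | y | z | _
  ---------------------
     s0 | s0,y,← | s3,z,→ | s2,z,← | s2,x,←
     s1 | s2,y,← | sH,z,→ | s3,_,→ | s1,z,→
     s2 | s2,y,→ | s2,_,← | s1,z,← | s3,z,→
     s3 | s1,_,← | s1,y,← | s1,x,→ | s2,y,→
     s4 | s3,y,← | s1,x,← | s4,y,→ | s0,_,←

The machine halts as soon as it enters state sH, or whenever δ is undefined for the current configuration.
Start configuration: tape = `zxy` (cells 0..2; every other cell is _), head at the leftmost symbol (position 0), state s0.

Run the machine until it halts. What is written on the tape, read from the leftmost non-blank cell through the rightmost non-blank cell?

z_yzz

s0 | __[z]xy_   read z → write z, move ←, go to s2
s2 | _[_]zxy_   read _ → write z, move →, go to s3
s3 | _z[z]xy_   read z → write x, move →, go to s1
s1 | _zx[x]y_   read x → write y, move ←, go to s2
s2 | _z[x]yy_   read x → write y, move →, go to s2
s2 | _zy[y]y_   read y → write _, move ←, go to s2
s2 | _z[y]_y_   read y → write _, move ←, go to s2
s2 | _[z]__y_   read z → write z, move ←, go to s1
s1 | [_]z__y_   read _ → write z, move →, go to s1
s1 | z[z]__y_   read z → write _, move →, go to s3
s3 | z_[_]_y_   read _ → write y, move →, go to s2
s2 | z_y[_]y_   read _ → write z, move →, go to s3
s3 | z_yz[y]_   read y → write y, move ←, go to s1
s1 | z_y[z]y_   read z → write _, move →, go to s3
s3 | z_y_[y]_   read y → write y, move ←, go to s1
s1 | z_y[_]y_   read _ → write z, move →, go to s1
s1 | z_yz[y]_   read y → write z, move →, go to sH
sH | z_yzz[_]
The non-blank tape span at halt is z_yzz.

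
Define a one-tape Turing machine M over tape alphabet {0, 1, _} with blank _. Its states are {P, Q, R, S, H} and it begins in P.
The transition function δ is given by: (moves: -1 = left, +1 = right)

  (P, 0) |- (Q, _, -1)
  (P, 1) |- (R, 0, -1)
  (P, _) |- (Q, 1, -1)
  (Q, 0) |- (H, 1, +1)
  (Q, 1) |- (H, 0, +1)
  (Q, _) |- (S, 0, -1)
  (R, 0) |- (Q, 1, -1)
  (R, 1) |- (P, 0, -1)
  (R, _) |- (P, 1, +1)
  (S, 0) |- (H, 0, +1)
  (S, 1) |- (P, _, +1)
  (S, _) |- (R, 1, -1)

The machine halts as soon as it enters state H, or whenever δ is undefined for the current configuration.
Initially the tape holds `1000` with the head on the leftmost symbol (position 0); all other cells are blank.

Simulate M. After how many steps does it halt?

4

state=P head=0 tape=_[1]000   (P,1)→(R,0,-1)
state=R head=-1 tape=[_]0000   (R,_)→(P,1,+1)
state=P head=0 tape=1[0]000   (P,0)→(Q,_,-1)
state=Q head=-1 tape=[1]_000   (Q,1)→(H,0,+1)
state=H head=0 tape=0[_]000
M halts after 4 transitions.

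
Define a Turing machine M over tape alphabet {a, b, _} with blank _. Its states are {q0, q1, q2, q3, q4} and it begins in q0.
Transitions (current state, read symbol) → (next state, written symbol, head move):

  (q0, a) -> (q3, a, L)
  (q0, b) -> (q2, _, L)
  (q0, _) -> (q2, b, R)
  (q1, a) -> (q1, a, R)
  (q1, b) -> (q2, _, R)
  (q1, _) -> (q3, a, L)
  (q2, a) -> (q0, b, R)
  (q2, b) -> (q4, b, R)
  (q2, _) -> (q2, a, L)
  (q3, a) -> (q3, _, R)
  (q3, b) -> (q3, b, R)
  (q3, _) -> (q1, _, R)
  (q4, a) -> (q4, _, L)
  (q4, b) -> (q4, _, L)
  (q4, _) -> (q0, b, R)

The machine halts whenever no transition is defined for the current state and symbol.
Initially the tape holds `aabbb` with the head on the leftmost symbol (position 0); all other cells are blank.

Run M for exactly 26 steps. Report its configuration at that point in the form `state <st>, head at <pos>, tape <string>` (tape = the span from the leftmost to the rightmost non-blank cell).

state q2, head at 0, tape bb

state=q0 head=0 tape=__[a]abbb   (q0,a)→(q3,a,L)
state=q3 head=-1 tape=_[_]aabbb   (q3,_)→(q1,_,R)
state=q1 head=0 tape=__[a]abbb   (q1,a)→(q1,a,R)
state=q1 head=1 tape=__a[a]bbb   (q1,a)→(q1,a,R)
state=q1 head=2 tape=__aa[b]bb   (q1,b)→(q2,_,R)
state=q2 head=3 tape=__aa_[b]b   (q2,b)→(q4,b,R)
state=q4 head=4 tape=__aa_b[b]   (q4,b)→(q4,_,L)
state=q4 head=3 tape=__aa_[b]_   (q4,b)→(q4,_,L)
state=q4 head=2 tape=__aa[_]__   (q4,_)→(q0,b,R)
state=q0 head=3 tape=__aab[_]_   (q0,_)→(q2,b,R)
state=q2 head=4 tape=__aabb[_]   (q2,_)→(q2,a,L)
state=q2 head=3 tape=__aab[b]a   (q2,b)→(q4,b,R)
state=q4 head=4 tape=__aabb[a]   (q4,a)→(q4,_,L)
state=q4 head=3 tape=__aab[b]_   (q4,b)→(q4,_,L)
state=q4 head=2 tape=__aa[b]__   (q4,b)→(q4,_,L)
state=q4 head=1 tape=__a[a]___   (q4,a)→(q4,_,L)
state=q4 head=0 tape=__[a]____   (q4,a)→(q4,_,L)
state=q4 head=-1 tape=_[_]_____   (q4,_)→(q0,b,R)
state=q0 head=0 tape=_b[_]____   (q0,_)→(q2,b,R)
state=q2 head=1 tape=_bb[_]___   (q2,_)→(q2,a,L)
state=q2 head=0 tape=_b[b]a___   (q2,b)→(q4,b,R)
state=q4 head=1 tape=_bb[a]___   (q4,a)→(q4,_,L)
state=q4 head=0 tape=_b[b]____   (q4,b)→(q4,_,L)
state=q4 head=-1 tape=_[b]_____   (q4,b)→(q4,_,L)
state=q4 head=-2 tape=[_]______   (q4,_)→(q0,b,R)
state=q0 head=-1 tape=b[_]_____   (q0,_)→(q2,b,R)
state=q2 head=0 tape=bb[_]____
After 26 steps: state q2, head at 0, tape bb.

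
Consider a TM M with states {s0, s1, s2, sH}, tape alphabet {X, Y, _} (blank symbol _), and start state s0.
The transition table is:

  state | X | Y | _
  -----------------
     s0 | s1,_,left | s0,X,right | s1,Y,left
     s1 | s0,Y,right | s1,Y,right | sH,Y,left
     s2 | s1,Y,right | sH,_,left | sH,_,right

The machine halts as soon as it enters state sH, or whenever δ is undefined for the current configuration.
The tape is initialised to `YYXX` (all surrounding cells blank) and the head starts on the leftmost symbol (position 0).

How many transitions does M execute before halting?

state=s0 head=0 tape=[Y]YXX__   (s0,Y)→(s0,X,right)
state=s0 head=1 tape=X[Y]XX__   (s0,Y)→(s0,X,right)
state=s0 head=2 tape=XX[X]X__   (s0,X)→(s1,_,left)
state=s1 head=1 tape=X[X]_X__   (s1,X)→(s0,Y,right)
state=s0 head=2 tape=XY[_]X__   (s0,_)→(s1,Y,left)
state=s1 head=1 tape=X[Y]YX__   (s1,Y)→(s1,Y,right)
state=s1 head=2 tape=XY[Y]X__   (s1,Y)→(s1,Y,right)
state=s1 head=3 tape=XYY[X]__   (s1,X)→(s0,Y,right)
state=s0 head=4 tape=XYYY[_]_   (s0,_)→(s1,Y,left)
state=s1 head=3 tape=XYY[Y]Y_   (s1,Y)→(s1,Y,right)
state=s1 head=4 tape=XYYY[Y]_   (s1,Y)→(s1,Y,right)
state=s1 head=5 tape=XYYYY[_]   (s1,_)→(sH,Y,left)
state=sH head=4 tape=XYYY[Y]Y
M halts after 12 transitions.

12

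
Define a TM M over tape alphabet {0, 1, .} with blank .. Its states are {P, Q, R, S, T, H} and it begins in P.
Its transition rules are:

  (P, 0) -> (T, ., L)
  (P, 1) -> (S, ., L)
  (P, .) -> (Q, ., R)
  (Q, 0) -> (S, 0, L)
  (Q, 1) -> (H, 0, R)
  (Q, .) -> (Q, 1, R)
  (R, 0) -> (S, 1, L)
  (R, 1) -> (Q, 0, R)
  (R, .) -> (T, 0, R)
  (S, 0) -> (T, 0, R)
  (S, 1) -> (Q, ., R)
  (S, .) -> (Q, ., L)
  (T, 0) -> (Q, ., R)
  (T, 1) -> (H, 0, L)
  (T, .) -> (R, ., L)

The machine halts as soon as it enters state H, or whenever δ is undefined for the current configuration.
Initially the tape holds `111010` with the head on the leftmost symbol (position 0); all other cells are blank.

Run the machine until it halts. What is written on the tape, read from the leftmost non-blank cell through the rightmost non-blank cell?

state=P head=0 tape=..[1]11010   (P,1)→(S,.,L)
state=S head=-1 tape=.[.].11010   (S,.)→(Q,.,L)
state=Q head=-2 tape=[.]..11010   (Q,.)→(Q,1,R)
state=Q head=-1 tape=1[.].11010   (Q,.)→(Q,1,R)
state=Q head=0 tape=11[.]11010   (Q,.)→(Q,1,R)
state=Q head=1 tape=111[1]1010   (Q,1)→(H,0,R)
state=H head=2 tape=1110[1]010
The non-blank tape span at halt is 11101010.

11101010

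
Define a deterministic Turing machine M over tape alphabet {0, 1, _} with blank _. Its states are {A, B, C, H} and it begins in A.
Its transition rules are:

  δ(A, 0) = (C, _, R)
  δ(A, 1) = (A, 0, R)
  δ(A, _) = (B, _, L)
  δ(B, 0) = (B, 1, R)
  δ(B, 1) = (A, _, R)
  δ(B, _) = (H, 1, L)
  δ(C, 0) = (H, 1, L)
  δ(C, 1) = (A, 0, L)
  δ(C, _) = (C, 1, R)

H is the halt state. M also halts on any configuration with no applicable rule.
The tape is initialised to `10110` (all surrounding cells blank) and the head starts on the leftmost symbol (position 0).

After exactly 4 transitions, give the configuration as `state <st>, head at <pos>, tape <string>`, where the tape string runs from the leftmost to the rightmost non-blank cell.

state=A head=0 tape=[1]0110   (A,1)→(A,0,R)
state=A head=1 tape=0[0]110   (A,0)→(C,_,R)
state=C head=2 tape=0_[1]10   (C,1)→(A,0,L)
state=A head=1 tape=0[_]010   (A,_)→(B,_,L)
state=B head=0 tape=[0]_010
After 4 steps: state B, head at 0, tape 0_010.

state B, head at 0, tape 0_010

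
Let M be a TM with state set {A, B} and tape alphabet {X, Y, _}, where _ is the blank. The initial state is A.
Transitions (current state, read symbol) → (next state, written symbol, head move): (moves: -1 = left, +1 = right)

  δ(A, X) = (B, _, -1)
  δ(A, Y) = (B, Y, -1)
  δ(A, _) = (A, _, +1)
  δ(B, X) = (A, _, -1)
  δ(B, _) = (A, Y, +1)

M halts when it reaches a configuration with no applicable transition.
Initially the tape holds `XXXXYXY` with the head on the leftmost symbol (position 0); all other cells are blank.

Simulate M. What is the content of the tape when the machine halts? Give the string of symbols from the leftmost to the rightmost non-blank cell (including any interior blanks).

state=A head=0 tape=_[X]XXXYXY   (A,X)→(B,_,-1)
state=B head=-1 tape=[_]_XXXYXY   (B,_)→(A,Y,+1)
state=A head=0 tape=Y[_]XXXYXY   (A,_)→(A,_,+1)
state=A head=1 tape=Y_[X]XXYXY   (A,X)→(B,_,-1)
state=B head=0 tape=Y[_]_XXYXY   (B,_)→(A,Y,+1)
state=A head=1 tape=YY[_]XXYXY   (A,_)→(A,_,+1)
state=A head=2 tape=YY_[X]XYXY   (A,X)→(B,_,-1)
state=B head=1 tape=YY[_]_XYXY   (B,_)→(A,Y,+1)
state=A head=2 tape=YYY[_]XYXY   (A,_)→(A,_,+1)
state=A head=3 tape=YYY_[X]YXY   (A,X)→(B,_,-1)
state=B head=2 tape=YYY[_]_YXY   (B,_)→(A,Y,+1)
state=A head=3 tape=YYYY[_]YXY   (A,_)→(A,_,+1)
state=A head=4 tape=YYYY_[Y]XY   (A,Y)→(B,Y,-1)
state=B head=3 tape=YYYY[_]YXY   (B,_)→(A,Y,+1)
state=A head=4 tape=YYYYY[Y]XY   (A,Y)→(B,Y,-1)
state=B head=3 tape=YYYY[Y]YXY
The non-blank tape span at halt is YYYYYYXY.

YYYYYYXY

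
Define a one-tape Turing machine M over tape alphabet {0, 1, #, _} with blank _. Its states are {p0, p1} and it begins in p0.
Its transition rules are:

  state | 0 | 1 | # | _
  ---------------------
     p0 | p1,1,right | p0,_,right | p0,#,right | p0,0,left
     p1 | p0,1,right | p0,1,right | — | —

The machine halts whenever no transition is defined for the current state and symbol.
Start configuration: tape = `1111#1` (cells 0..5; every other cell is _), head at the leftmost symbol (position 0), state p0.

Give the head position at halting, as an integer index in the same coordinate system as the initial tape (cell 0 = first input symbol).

p0 | [1]111#1___   read 1 → write _, move right, go to p0
p0 | _[1]11#1___   read 1 → write _, move right, go to p0
p0 | __[1]1#1___   read 1 → write _, move right, go to p0
p0 | ___[1]#1___   read 1 → write _, move right, go to p0
p0 | ____[#]1___   read # → write #, move right, go to p0
p0 | ____#[1]___   read 1 → write _, move right, go to p0
p0 | ____#_[_]__   read _ → write 0, move left, go to p0
p0 | ____#[_]0__   read _ → write 0, move left, go to p0
p0 | ____[#]00__   read # → write #, move right, go to p0
p0 | ____#[0]0__   read 0 → write 1, move right, go to p1
p1 | ____#1[0]__   read 0 → write 1, move right, go to p0
p0 | ____#11[_]_   read _ → write 0, move left, go to p0
p0 | ____#1[1]0_   read 1 → write _, move right, go to p0
p0 | ____#1_[0]_   read 0 → write 1, move right, go to p1
p1 | ____#1_1[_]
At halt the head is at cell 8.

8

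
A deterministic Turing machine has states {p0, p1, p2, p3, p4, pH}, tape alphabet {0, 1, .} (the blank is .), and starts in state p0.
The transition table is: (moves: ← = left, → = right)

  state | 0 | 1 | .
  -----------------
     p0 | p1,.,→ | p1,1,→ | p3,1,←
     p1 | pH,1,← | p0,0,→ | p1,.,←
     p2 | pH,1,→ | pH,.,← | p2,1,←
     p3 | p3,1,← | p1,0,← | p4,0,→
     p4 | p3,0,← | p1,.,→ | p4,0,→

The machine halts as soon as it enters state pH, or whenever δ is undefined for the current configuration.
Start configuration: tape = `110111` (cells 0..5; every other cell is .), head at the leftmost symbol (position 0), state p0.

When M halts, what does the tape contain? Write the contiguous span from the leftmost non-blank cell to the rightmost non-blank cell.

state=p0 head=0 tape=[1]10111.   (p0,1)→(p1,1,→)
state=p1 head=1 tape=1[1]0111.   (p1,1)→(p0,0,→)
state=p0 head=2 tape=10[0]111.   (p0,0)→(p1,.,→)
state=p1 head=3 tape=10.[1]11.   (p1,1)→(p0,0,→)
state=p0 head=4 tape=10.0[1]1.   (p0,1)→(p1,1,→)
state=p1 head=5 tape=10.01[1].   (p1,1)→(p0,0,→)
state=p0 head=6 tape=10.010[.]   (p0,.)→(p3,1,←)
state=p3 head=5 tape=10.01[0]1   (p3,0)→(p3,1,←)
state=p3 head=4 tape=10.0[1]11   (p3,1)→(p1,0,←)
state=p1 head=3 tape=10.[0]011   (p1,0)→(pH,1,←)
state=pH head=2 tape=10[.]1011
The non-blank tape span at halt is 10.1011.

10.1011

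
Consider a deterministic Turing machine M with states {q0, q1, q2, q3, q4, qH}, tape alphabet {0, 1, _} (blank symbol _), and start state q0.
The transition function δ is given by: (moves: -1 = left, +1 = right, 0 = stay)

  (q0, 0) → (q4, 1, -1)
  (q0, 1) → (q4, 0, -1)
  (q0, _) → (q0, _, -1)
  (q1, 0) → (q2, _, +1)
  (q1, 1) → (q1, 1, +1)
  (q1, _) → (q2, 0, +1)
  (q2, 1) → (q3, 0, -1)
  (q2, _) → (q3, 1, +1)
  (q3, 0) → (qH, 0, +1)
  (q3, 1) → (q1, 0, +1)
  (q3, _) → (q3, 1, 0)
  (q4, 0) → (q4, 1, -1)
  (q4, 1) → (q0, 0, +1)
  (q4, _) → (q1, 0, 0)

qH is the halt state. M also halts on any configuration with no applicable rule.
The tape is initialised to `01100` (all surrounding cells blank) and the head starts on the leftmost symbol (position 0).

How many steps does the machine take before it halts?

15

state=q0 head=0 tape=_[0]1100   (q0,0)→(q4,1,-1)
state=q4 head=-1 tape=[_]11100   (q4,_)→(q1,0,0)
state=q1 head=-1 tape=[0]11100   (q1,0)→(q2,_,+1)
state=q2 head=0 tape=_[1]1100   (q2,1)→(q3,0,-1)
state=q3 head=-1 tape=[_]01100   (q3,_)→(q3,1,0)
state=q3 head=-1 tape=[1]01100   (q3,1)→(q1,0,+1)
state=q1 head=0 tape=0[0]1100   (q1,0)→(q2,_,+1)
state=q2 head=1 tape=0_[1]100   (q2,1)→(q3,0,-1)
state=q3 head=0 tape=0[_]0100   (q3,_)→(q3,1,0)
state=q3 head=0 tape=0[1]0100   (q3,1)→(q1,0,+1)
state=q1 head=1 tape=00[0]100   (q1,0)→(q2,_,+1)
state=q2 head=2 tape=00_[1]00   (q2,1)→(q3,0,-1)
state=q3 head=1 tape=00[_]000   (q3,_)→(q3,1,0)
state=q3 head=1 tape=00[1]000   (q3,1)→(q1,0,+1)
state=q1 head=2 tape=000[0]00   (q1,0)→(q2,_,+1)
state=q2 head=3 tape=000_[0]0
M halts after 15 transitions.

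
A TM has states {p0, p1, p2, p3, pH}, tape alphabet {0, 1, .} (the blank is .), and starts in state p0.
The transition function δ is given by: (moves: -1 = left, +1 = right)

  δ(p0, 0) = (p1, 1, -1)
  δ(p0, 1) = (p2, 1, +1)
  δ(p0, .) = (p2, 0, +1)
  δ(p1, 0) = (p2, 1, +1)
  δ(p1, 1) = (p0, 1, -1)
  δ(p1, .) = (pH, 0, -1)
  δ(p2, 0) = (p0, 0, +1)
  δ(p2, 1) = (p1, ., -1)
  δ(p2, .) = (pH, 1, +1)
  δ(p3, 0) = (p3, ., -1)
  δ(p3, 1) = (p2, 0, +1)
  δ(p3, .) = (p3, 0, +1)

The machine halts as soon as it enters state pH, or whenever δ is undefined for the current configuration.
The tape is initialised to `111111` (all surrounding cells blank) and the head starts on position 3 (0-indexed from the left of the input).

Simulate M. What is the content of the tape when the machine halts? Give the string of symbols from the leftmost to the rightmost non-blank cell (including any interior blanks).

11....1

state=p0 head=3 tape=.111[1]11   (p0,1)→(p2,1,+1)
state=p2 head=4 tape=.1111[1]1   (p2,1)→(p1,.,-1)
state=p1 head=3 tape=.111[1].1   (p1,1)→(p0,1,-1)
state=p0 head=2 tape=.11[1]1.1   (p0,1)→(p2,1,+1)
state=p2 head=3 tape=.111[1].1   (p2,1)→(p1,.,-1)
state=p1 head=2 tape=.11[1]..1   (p1,1)→(p0,1,-1)
state=p0 head=1 tape=.1[1]1..1   (p0,1)→(p2,1,+1)
state=p2 head=2 tape=.11[1]..1   (p2,1)→(p1,.,-1)
state=p1 head=1 tape=.1[1]...1   (p1,1)→(p0,1,-1)
state=p0 head=0 tape=.[1]1...1   (p0,1)→(p2,1,+1)
state=p2 head=1 tape=.1[1]...1   (p2,1)→(p1,.,-1)
state=p1 head=0 tape=.[1]....1   (p1,1)→(p0,1,-1)
state=p0 head=-1 tape=[.]1....1   (p0,.)→(p2,0,+1)
state=p2 head=0 tape=0[1]....1   (p2,1)→(p1,.,-1)
state=p1 head=-1 tape=[0].....1   (p1,0)→(p2,1,+1)
state=p2 head=0 tape=1[.]....1   (p2,.)→(pH,1,+1)
state=pH head=1 tape=11[.]...1
The non-blank tape span at halt is 11....1.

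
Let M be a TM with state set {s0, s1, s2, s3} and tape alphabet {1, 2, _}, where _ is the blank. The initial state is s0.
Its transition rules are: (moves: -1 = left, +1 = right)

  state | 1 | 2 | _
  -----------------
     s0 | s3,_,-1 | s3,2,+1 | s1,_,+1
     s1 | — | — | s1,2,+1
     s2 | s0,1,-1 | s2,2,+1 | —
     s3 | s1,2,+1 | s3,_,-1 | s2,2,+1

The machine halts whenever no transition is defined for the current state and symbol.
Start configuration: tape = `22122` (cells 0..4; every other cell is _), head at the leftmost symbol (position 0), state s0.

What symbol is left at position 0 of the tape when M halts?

_

s0 | _[2]2122   read 2 → write 2, move +1, go to s3
s3 | _2[2]122   read 2 → write _, move -1, go to s3
s3 | _[2]_122   read 2 → write _, move -1, go to s3
s3 | [_]__122   read _ → write 2, move +1, go to s2
s2 | 2[_]_122
Cell 0 holds _ when M halts.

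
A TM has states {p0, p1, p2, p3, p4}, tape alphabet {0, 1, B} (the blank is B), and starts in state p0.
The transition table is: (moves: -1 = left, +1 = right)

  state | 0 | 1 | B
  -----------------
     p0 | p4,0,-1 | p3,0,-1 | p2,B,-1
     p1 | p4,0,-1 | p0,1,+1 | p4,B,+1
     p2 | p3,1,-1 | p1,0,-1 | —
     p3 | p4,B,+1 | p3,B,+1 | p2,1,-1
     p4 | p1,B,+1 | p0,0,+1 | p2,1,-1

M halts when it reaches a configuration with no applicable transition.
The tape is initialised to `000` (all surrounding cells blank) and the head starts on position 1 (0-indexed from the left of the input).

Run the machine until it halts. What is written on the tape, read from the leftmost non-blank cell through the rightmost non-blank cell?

state=p0 head=1 tape=B0[0]0   (p0,0)→(p4,0,-1)
state=p4 head=0 tape=B[0]00   (p4,0)→(p1,B,+1)
state=p1 head=1 tape=BB[0]0   (p1,0)→(p4,0,-1)
state=p4 head=0 tape=B[B]00   (p4,B)→(p2,1,-1)
state=p2 head=-1 tape=[B]100
The non-blank tape span at halt is 100.

100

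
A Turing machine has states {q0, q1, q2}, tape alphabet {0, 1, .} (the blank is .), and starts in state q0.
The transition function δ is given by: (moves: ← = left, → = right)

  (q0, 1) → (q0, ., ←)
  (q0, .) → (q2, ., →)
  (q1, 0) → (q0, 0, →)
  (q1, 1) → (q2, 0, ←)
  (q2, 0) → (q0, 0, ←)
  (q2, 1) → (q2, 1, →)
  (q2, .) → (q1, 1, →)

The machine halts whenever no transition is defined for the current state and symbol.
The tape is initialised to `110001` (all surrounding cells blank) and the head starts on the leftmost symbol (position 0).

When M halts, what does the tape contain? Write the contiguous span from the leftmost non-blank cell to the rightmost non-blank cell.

state=q0 head=0 tape=.[1]10001   (q0,1)→(q0,.,←)
state=q0 head=-1 tape=[.].10001   (q0,.)→(q2,.,→)
state=q2 head=0 tape=.[.]10001   (q2,.)→(q1,1,→)
state=q1 head=1 tape=.1[1]0001   (q1,1)→(q2,0,←)
state=q2 head=0 tape=.[1]00001   (q2,1)→(q2,1,→)
state=q2 head=1 tape=.1[0]0001   (q2,0)→(q0,0,←)
state=q0 head=0 tape=.[1]00001   (q0,1)→(q0,.,←)
state=q0 head=-1 tape=[.].00001   (q0,.)→(q2,.,→)
state=q2 head=0 tape=.[.]00001   (q2,.)→(q1,1,→)
state=q1 head=1 tape=.1[0]0001   (q1,0)→(q0,0,→)
state=q0 head=2 tape=.10[0]001
The non-blank tape span at halt is 100001.

100001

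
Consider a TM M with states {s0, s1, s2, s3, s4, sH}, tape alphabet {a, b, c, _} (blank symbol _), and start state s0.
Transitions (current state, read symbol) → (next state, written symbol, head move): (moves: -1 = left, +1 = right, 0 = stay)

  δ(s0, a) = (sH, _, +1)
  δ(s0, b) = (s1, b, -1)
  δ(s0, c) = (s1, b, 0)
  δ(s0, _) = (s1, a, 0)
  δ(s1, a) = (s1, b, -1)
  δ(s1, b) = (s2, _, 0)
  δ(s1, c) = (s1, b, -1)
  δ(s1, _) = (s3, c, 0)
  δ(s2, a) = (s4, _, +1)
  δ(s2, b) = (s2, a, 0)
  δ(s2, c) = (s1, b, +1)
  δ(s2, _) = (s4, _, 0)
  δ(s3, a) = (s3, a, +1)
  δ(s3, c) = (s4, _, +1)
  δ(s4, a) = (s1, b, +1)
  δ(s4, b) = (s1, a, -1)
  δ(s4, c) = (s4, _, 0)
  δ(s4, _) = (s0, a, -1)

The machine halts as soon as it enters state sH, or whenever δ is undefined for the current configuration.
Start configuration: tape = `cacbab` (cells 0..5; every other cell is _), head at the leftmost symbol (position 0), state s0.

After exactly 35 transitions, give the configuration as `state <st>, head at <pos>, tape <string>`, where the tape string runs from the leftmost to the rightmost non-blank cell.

state s4, head at -3, tape aabbacbab

s0 | ____[c]acbab   read c → write b, move 0, go to s1
s1 | ____[b]acbab   read b → write _, move 0, go to s2
s2 | ____[_]acbab   read _ → write _, move 0, go to s4
s4 | ____[_]acbab   read _ → write a, move -1, go to s0
s0 | ___[_]aacbab   read _ → write a, move 0, go to s1
s1 | ___[a]aacbab   read a → write b, move -1, go to s1
s1 | __[_]baacbab   read _ → write c, move 0, go to s3
s3 | __[c]baacbab   read c → write _, move +1, go to s4
s4 | ___[b]aacbab   read b → write a, move -1, go to s1
s1 | __[_]aaacbab   read _ → write c, move 0, go to s3
s3 | __[c]aaacbab   read c → write _, move +1, go to s4
s4 | ___[a]aacbab   read a → write b, move +1, go to s1
s1 | ___b[a]acbab   read a → write b, move -1, go to s1
s1 | ___[b]bacbab   read b → write _, move 0, go to s2
s2 | ___[_]bacbab   read _ → write _, move 0, go to s4
s4 | ___[_]bacbab   read _ → write a, move -1, go to s0
s0 | __[_]abacbab   read _ → write a, move 0, go to s1
s1 | __[a]abacbab   read a → write b, move -1, go to s1
s1 | _[_]babacbab   read _ → write c, move 0, go to s3
s3 | _[c]babacbab   read c → write _, move +1, go to s4
s4 | __[b]abacbab   read b → write a, move -1, go to s1
s1 | _[_]aabacbab   read _ → write c, move 0, go to s3
s3 | _[c]aabacbab   read c → write _, move +1, go to s4
s4 | __[a]abacbab   read a → write b, move +1, go to s1
s1 | __b[a]bacbab   read a → write b, move -1, go to s1
s1 | __[b]bbacbab   read b → write _, move 0, go to s2
s2 | __[_]bbacbab   read _ → write _, move 0, go to s4
s4 | __[_]bbacbab   read _ → write a, move -1, go to s0
s0 | _[_]abbacbab   read _ → write a, move 0, go to s1
s1 | _[a]abbacbab   read a → write b, move -1, go to s1
s1 | [_]babbacbab   read _ → write c, move 0, go to s3
s3 | [c]babbacbab   read c → write _, move +1, go to s4
s4 | _[b]abbacbab   read b → write a, move -1, go to s1
s1 | [_]aabbacbab   read _ → write c, move 0, go to s3
s3 | [c]aabbacbab   read c → write _, move +1, go to s4
s4 | _[a]abbacbab
After 35 steps: state s4, head at -3, tape aabbacbab.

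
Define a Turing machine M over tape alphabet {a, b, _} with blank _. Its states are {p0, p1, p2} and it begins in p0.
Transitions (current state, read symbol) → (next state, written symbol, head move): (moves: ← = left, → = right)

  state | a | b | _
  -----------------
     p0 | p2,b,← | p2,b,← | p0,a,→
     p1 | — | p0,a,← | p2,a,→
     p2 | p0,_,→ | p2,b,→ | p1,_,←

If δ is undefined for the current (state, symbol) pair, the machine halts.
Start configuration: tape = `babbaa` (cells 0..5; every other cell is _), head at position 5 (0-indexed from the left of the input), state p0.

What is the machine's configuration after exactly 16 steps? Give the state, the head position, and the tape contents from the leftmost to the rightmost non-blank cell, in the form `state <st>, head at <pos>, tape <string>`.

state=p0 head=5 tape=__babba[a]   (p0,a)→(p2,b,←)
state=p2 head=4 tape=__babb[a]b   (p2,a)→(p0,_,→)
state=p0 head=5 tape=__babb_[b]   (p0,b)→(p2,b,←)
state=p2 head=4 tape=__babb[_]b   (p2,_)→(p1,_,←)
state=p1 head=3 tape=__bab[b]_b   (p1,b)→(p0,a,←)
state=p0 head=2 tape=__ba[b]a_b   (p0,b)→(p2,b,←)
state=p2 head=1 tape=__b[a]ba_b   (p2,a)→(p0,_,→)
state=p0 head=2 tape=__b_[b]a_b   (p0,b)→(p2,b,←)
state=p2 head=1 tape=__b[_]ba_b   (p2,_)→(p1,_,←)
state=p1 head=0 tape=__[b]_ba_b   (p1,b)→(p0,a,←)
state=p0 head=-1 tape=_[_]a_ba_b   (p0,_)→(p0,a,→)
state=p0 head=0 tape=_a[a]_ba_b   (p0,a)→(p2,b,←)
state=p2 head=-1 tape=_[a]b_ba_b   (p2,a)→(p0,_,→)
state=p0 head=0 tape=__[b]_ba_b   (p0,b)→(p2,b,←)
state=p2 head=-1 tape=_[_]b_ba_b   (p2,_)→(p1,_,←)
state=p1 head=-2 tape=[_]_b_ba_b   (p1,_)→(p2,a,→)
state=p2 head=-1 tape=a[_]b_ba_b
After 16 steps: state p2, head at -1, tape a_b_ba_b.

state p2, head at -1, tape a_b_ba_b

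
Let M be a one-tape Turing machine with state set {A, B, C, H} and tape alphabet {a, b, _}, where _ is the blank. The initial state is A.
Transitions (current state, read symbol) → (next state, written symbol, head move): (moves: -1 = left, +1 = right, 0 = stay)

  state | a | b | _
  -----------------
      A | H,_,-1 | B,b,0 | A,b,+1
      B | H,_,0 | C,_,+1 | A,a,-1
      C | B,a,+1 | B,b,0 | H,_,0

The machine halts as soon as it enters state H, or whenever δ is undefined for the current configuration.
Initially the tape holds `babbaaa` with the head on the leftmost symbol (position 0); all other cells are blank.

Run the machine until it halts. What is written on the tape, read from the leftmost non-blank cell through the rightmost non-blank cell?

state=A head=0 tape=[b]abbaaa   (A,b)→(B,b,0)
state=B head=0 tape=[b]abbaaa   (B,b)→(C,_,+1)
state=C head=1 tape=_[a]bbaaa   (C,a)→(B,a,+1)
state=B head=2 tape=_a[b]baaa   (B,b)→(C,_,+1)
state=C head=3 tape=_a_[b]aaa   (C,b)→(B,b,0)
state=B head=3 tape=_a_[b]aaa   (B,b)→(C,_,+1)
state=C head=4 tape=_a__[a]aa   (C,a)→(B,a,+1)
state=B head=5 tape=_a__a[a]a   (B,a)→(H,_,0)
state=H head=5 tape=_a__a[_]a
The non-blank tape span at halt is a__a_a.

a__a_a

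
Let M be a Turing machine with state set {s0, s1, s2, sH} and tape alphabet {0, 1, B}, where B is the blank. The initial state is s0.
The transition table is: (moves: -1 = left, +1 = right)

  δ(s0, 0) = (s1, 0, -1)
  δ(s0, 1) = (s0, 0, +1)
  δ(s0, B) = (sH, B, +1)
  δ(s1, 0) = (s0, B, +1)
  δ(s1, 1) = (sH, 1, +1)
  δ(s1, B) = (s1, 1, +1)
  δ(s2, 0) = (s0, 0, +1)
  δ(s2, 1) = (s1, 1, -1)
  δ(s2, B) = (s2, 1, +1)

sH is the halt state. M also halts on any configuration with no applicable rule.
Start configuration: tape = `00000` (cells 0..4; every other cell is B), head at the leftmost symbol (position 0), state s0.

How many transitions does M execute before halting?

state=s0 head=0 tape=B[0]0000BB   (s0,0)→(s1,0,-1)
state=s1 head=-1 tape=[B]00000BB   (s1,B)→(s1,1,+1)
state=s1 head=0 tape=1[0]0000BB   (s1,0)→(s0,B,+1)
state=s0 head=1 tape=1B[0]000BB   (s0,0)→(s1,0,-1)
state=s1 head=0 tape=1[B]0000BB   (s1,B)→(s1,1,+1)
state=s1 head=1 tape=11[0]000BB   (s1,0)→(s0,B,+1)
state=s0 head=2 tape=11B[0]00BB   (s0,0)→(s1,0,-1)
state=s1 head=1 tape=11[B]000BB   (s1,B)→(s1,1,+1)
state=s1 head=2 tape=111[0]00BB   (s1,0)→(s0,B,+1)
state=s0 head=3 tape=111B[0]0BB   (s0,0)→(s1,0,-1)
state=s1 head=2 tape=111[B]00BB   (s1,B)→(s1,1,+1)
state=s1 head=3 tape=1111[0]0BB   (s1,0)→(s0,B,+1)
state=s0 head=4 tape=1111B[0]BB   (s0,0)→(s1,0,-1)
state=s1 head=3 tape=1111[B]0BB   (s1,B)→(s1,1,+1)
state=s1 head=4 tape=11111[0]BB   (s1,0)→(s0,B,+1)
state=s0 head=5 tape=11111B[B]B   (s0,B)→(sH,B,+1)
state=sH head=6 tape=11111BB[B]
M halts after 16 transitions.

16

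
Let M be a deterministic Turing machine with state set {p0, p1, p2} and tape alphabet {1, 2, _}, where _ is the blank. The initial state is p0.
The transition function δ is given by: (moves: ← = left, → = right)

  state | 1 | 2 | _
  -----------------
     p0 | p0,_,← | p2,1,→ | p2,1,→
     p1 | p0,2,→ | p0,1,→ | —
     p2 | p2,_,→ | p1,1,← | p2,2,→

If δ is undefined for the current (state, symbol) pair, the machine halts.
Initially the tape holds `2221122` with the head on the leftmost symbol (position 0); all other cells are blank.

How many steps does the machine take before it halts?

p0 | _[2]221122   read 2 → write 1, move →, go to p2
p2 | _1[2]21122   read 2 → write 1, move ←, go to p1
p1 | _[1]121122   read 1 → write 2, move →, go to p0
p0 | _2[1]21122   read 1 → write _, move ←, go to p0
p0 | _[2]_21122   read 2 → write 1, move →, go to p2
p2 | _1[_]21122   read _ → write 2, move →, go to p2
p2 | _12[2]1122   read 2 → write 1, move ←, go to p1
p1 | _1[2]11122   read 2 → write 1, move →, go to p0
p0 | _11[1]1122   read 1 → write _, move ←, go to p0
p0 | _1[1]_1122   read 1 → write _, move ←, go to p0
p0 | _[1]__1122   read 1 → write _, move ←, go to p0
p0 | [_]___1122   read _ → write 1, move →, go to p2
p2 | 1[_]__1122   read _ → write 2, move →, go to p2
p2 | 12[_]_1122   read _ → write 2, move →, go to p2
p2 | 122[_]1122   read _ → write 2, move →, go to p2
p2 | 1222[1]122   read 1 → write _, move →, go to p2
p2 | 1222_[1]22   read 1 → write _, move →, go to p2
p2 | 1222__[2]2   read 2 → write 1, move ←, go to p1
p1 | 1222_[_]12
M halts after 18 transitions.

18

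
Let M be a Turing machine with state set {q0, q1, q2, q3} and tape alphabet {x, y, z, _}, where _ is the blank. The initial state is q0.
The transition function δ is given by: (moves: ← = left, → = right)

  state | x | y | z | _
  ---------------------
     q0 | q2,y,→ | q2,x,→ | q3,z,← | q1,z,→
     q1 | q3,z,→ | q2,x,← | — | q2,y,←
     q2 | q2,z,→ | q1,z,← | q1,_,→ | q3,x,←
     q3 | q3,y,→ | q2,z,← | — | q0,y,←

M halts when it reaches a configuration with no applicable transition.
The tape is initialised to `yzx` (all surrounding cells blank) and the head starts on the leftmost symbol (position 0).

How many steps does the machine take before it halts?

q0 | ___[y]zx_   read y → write x, move →, go to q2
q2 | ___x[z]x_   read z → write _, move →, go to q1
q1 | ___x_[x]_   read x → write z, move →, go to q3
q3 | ___x_z[_]   read _ → write y, move ←, go to q0
q0 | ___x_[z]y   read z → write z, move ←, go to q3
q3 | ___x[_]zy   read _ → write y, move ←, go to q0
q0 | ___[x]yzy   read x → write y, move →, go to q2
q2 | ___y[y]zy   read y → write z, move ←, go to q1
q1 | ___[y]zzy   read y → write x, move ←, go to q2
q2 | __[_]xzzy   read _ → write x, move ←, go to q3
q3 | _[_]xxzzy   read _ → write y, move ←, go to q0
q0 | [_]yxxzzy   read _ → write z, move →, go to q1
q1 | z[y]xxzzy   read y → write x, move ←, go to q2
q2 | [z]xxxzzy   read z → write _, move →, go to q1
q1 | _[x]xxzzy   read x → write z, move →, go to q3
q3 | _z[x]xzzy   read x → write y, move →, go to q3
q3 | _zy[x]zzy   read x → write y, move →, go to q3
q3 | _zyy[z]zy
M halts after 17 transitions.

17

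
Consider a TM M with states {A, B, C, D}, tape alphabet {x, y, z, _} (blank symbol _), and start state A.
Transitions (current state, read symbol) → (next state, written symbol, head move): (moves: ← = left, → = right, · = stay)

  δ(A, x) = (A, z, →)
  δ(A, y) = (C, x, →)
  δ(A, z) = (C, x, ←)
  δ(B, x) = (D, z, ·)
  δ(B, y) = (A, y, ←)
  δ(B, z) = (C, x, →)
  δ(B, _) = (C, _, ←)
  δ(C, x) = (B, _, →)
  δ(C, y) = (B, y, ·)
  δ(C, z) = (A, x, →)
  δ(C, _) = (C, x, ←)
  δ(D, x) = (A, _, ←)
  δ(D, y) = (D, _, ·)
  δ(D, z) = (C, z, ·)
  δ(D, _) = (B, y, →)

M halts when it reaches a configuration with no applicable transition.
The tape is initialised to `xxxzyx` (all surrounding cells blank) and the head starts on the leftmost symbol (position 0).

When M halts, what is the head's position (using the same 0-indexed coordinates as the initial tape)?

A | [x]xxzyx_   read x → write z, move →, go to A
A | z[x]xzyx_   read x → write z, move →, go to A
A | zz[x]zyx_   read x → write z, move →, go to A
A | zzz[z]yx_   read z → write x, move ←, go to C
C | zz[z]xyx_   read z → write x, move →, go to A
A | zzx[x]yx_   read x → write z, move →, go to A
A | zzxz[y]x_   read y → write x, move →, go to C
C | zzxzx[x]_   read x → write _, move →, go to B
B | zzxzx_[_]   read _ → write _, move ←, go to C
C | zzxzx[_]_   read _ → write x, move ←, go to C
C | zzxz[x]x_   read x → write _, move →, go to B
B | zzxz_[x]_   read x → write z, move ·, go to D
D | zzxz_[z]_   read z → write z, move ·, go to C
C | zzxz_[z]_   read z → write x, move →, go to A
A | zzxz_x[_]
At halt the head is at cell 6.

6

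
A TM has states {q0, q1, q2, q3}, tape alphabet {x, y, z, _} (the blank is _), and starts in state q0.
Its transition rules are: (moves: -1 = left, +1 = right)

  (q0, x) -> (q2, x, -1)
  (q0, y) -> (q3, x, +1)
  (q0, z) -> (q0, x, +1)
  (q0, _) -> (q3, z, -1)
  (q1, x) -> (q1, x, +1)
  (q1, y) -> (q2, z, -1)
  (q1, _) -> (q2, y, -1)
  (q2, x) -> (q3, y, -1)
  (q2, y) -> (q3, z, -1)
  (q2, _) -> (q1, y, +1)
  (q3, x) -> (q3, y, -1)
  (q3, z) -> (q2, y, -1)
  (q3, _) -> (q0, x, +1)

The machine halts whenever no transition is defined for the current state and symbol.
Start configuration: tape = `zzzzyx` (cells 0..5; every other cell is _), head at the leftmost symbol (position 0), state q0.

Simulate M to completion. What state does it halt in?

q0 | _[z]zzzyx   read z → write x, move +1, go to q0
q0 | _x[z]zzyx   read z → write x, move +1, go to q0
q0 | _xx[z]zyx   read z → write x, move +1, go to q0
q0 | _xxx[z]yx   read z → write x, move +1, go to q0
q0 | _xxxx[y]x   read y → write x, move +1, go to q3
q3 | _xxxxx[x]   read x → write y, move -1, go to q3
q3 | _xxxx[x]y   read x → write y, move -1, go to q3
q3 | _xxx[x]yy   read x → write y, move -1, go to q3
q3 | _xx[x]yyy   read x → write y, move -1, go to q3
q3 | _x[x]yyyy   read x → write y, move -1, go to q3
q3 | _[x]yyyyy   read x → write y, move -1, go to q3
q3 | [_]yyyyyy   read _ → write x, move +1, go to q0
q0 | x[y]yyyyy   read y → write x, move +1, go to q3
q3 | xx[y]yyyy
No transition is defined for (q3, y); M halts in state q3.

q3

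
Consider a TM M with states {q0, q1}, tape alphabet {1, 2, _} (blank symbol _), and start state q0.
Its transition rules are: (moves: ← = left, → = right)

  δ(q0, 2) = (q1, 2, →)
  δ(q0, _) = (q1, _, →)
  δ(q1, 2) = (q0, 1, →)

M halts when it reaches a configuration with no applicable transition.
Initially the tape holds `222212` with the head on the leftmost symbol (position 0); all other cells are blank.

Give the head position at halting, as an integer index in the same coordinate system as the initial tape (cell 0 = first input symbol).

q0 | [2]22212   read 2 → write 2, move →, go to q1
q1 | 2[2]2212   read 2 → write 1, move →, go to q0
q0 | 21[2]212   read 2 → write 2, move →, go to q1
q1 | 212[2]12   read 2 → write 1, move →, go to q0
q0 | 2121[1]2
At halt the head is at cell 4.

4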